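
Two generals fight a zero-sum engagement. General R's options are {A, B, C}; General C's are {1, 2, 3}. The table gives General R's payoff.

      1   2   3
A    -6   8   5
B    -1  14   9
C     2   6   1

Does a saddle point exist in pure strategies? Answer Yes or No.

Row minima: A → -6, B → -1, C → 1; maximin = 1.
Column maxima: 1 → 2, 2 → 14, 3 → 9; minimax = 2.
1 ≠ 2, so no pure-strategy equilibrium exists.

No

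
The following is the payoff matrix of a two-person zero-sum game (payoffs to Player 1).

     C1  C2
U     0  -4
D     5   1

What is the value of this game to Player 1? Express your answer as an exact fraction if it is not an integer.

1

Row minima: U → -4, D → 1; maximin = 1.
Column maxima: C1 → 5, C2 → 1; minimax = 1.
Since maximin = minimax = 1, there is a saddle point and the value is 1.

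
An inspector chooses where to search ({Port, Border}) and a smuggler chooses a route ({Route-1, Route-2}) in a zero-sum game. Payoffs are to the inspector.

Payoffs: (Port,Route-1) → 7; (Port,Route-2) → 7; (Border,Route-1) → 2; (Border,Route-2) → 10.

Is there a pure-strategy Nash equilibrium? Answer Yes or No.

Row minima: Port → 7, Border → 2; maximin = 7.
Column maxima: Route-1 → 7, Route-2 → 10; minimax = 7.
maximin = minimax = 7, so a saddle point exists.

Yes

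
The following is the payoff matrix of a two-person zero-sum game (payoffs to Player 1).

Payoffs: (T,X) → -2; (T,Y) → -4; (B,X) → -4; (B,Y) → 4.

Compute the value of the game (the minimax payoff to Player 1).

-12/5

Row minima: T → -4, B → -4; maximin = -4.
Column maxima: X → -2, Y → 4; minimax = -2.
-4 ≠ -2, so there is no saddle point; optimal play is mixed.
Let Player 1 play T with probability p. Expected payoff against X: (-2)p + (-4)(1−p) = 2p − 4; against Y: (-4)p + 4(1−p) = −8p + 4.
Setting these equal: 2p − 4 = −8p + 4 ⇒ 10p = 8 ⇒ p = 4/5, and the value is (2)·(4/5) − 4 = -12/5.
For Player 2: with q = P(X), equating T's and B's payoffs gives 2q − 4 = −8q + 4 ⇒ q = 4/5.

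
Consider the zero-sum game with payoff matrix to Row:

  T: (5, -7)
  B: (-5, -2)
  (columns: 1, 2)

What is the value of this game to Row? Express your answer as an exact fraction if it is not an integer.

Row minima: T → -7, B → -5; maximin = -5.
Column maxima: 1 → 5, 2 → -2; minimax = -2.
-5 ≠ -2, so there is no saddle point; optimal play is mixed.
Let Row play T with probability p. Expected payoff against 1: 5p + (-5)(1−p) = 10p − 5; against 2: (-7)p + (-2)(1−p) = −5p − 2.
Setting these equal: 10p − 5 = −5p − 2 ⇒ 15p = 3 ⇒ p = 1/5, and the value is (10)·(1/5) − 5 = -3.
For Column: with q = P(1), equating T's and B's payoffs gives 12q − 7 = −3q − 2 ⇒ q = 1/3.

-3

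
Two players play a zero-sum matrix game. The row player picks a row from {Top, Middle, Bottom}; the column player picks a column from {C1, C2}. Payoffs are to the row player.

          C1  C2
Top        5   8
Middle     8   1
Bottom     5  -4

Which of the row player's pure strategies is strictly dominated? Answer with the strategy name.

Middle gives a strictly higher payoff than Bottom against every column: 8 > 5, 1 > -4.
So Bottom is strictly dominated and the row player never plays it.

Bottom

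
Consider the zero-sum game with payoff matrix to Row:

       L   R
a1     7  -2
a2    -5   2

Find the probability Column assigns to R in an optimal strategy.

3/4

Row minima: a1 → -2, a2 → -5; maximin = -2.
Column maxima: L → 7, R → 2; minimax = 2.
-2 ≠ 2, so there is no saddle point; optimal play is mixed.
Let Row play a1 with probability p. Expected payoff against L: 7p + (-5)(1−p) = 12p − 5; against R: (-2)p + 2(1−p) = −4p + 2.
Setting these equal: 12p − 5 = −4p + 2 ⇒ 16p = 7 ⇒ p = 7/16, and the value is (12)·(7/16) − 5 = 1/4.
For Column: with q = P(L), equating a1's and a2's payoffs gives 9q − 2 = −7q + 2 ⇒ q = 1/4.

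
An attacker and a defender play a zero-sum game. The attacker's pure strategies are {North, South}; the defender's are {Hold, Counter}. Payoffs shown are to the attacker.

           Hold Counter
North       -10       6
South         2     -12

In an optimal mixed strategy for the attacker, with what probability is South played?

Row minima: North → -10, South → -12; maximin = -10.
Column maxima: Hold → 2, Counter → 6; minimax = 2.
-10 ≠ 2, so there is no saddle point; optimal play is mixed.
Let the attacker play North with probability p. Expected payoff against Hold: (-10)p + 2(1−p) = −12p + 2; against Counter: 6p + (-12)(1−p) = 18p − 12.
Setting these equal: −12p + 2 = 18p − 12 ⇒ −30p = -14 ⇒ p = 7/15, and the value is (-12)·(7/15) + 2 = -18/5.
For the defender: with q = P(Hold), equating North's and South's payoffs gives −16q + 6 = 14q − 12 ⇒ q = 3/5.

8/15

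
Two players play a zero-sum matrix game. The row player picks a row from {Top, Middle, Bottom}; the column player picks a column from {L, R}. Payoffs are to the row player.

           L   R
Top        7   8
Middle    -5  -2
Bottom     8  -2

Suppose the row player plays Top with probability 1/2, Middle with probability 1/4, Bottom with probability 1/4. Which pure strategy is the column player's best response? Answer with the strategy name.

R

If the column player plays L, the row player's expected payoff is (1/2)·7 + (1/4)·(-5) + (1/4)·8 = 17/4.
If the column player plays R, the row player's expected payoff is (1/2)·8 + (1/4)·(-2) + (1/4)·(-2) = 3.
The column player minimizes the row player's payoff; the smallest is 3, so the best response is R.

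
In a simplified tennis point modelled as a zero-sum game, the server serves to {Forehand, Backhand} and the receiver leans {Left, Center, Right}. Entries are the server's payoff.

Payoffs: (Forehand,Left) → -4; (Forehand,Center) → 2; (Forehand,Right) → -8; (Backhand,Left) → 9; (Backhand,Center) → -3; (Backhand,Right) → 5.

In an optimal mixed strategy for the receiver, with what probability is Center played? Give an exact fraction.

13/18

Row minima: Forehand → -8, Backhand → -3; maximin = -3.
Column maxima: Left → 9, Center → 2, Right → 5; minimax = 2.
-3 ≠ 2, so there is no saddle point; optimal play is mixed.
Left is strictly dominated by Right (it gives the server strictly more in every row), so the receiver never plays it.
On the remaining 2×2 (Forehand, Backhand vs Center, Right):
Let the server play Forehand with probability p. Expected payoff against Center: 2p + (-3)(1−p) = 5p − 3; against Right: (-8)p + 5(1−p) = −13p + 5.
Setting these equal: 5p − 3 = −13p + 5 ⇒ 18p = 8 ⇒ p = 4/9, and the value is (5)·(4/9) − 3 = -7/9.
For the receiver: with q = P(Center), equating Forehand's and Backhand's payoffs gives 10q − 8 = −8q + 5 ⇒ q = 13/18.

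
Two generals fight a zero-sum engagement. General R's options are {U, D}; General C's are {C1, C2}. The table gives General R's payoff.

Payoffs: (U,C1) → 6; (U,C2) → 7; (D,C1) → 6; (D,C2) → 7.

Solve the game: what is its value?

Row minima: U → 6, D → 6; maximin = 6.
Column maxima: C1 → 6, C2 → 7; minimax = 6.
Since maximin = minimax = 6, there is a saddle point and the value is 6.

6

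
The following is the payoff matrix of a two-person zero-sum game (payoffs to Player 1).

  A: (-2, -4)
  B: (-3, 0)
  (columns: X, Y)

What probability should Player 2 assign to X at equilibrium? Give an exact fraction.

4/5

Row minima: A → -4, B → -3; maximin = -3.
Column maxima: X → -2, Y → 0; minimax = -2.
-3 ≠ -2, so there is no saddle point; optimal play is mixed.
Let Player 1 play A with probability p. Expected payoff against X: (-2)p + (-3)(1−p) = p − 3; against Y: (-4)p + 0(1−p) = −4p.
Setting these equal: p − 3 = −4p ⇒ 5p = 3 ⇒ p = 3/5, and the value is (1)·(3/5) − 3 = -12/5.
For Player 2: with q = P(X), equating A's and B's payoffs gives 2q − 4 = −3q ⇒ q = 4/5.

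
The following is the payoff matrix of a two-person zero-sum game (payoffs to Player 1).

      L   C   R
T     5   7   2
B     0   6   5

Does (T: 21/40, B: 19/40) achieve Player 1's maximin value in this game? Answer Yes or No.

Against L this mix gives (21/40)·5 + (19/40)·0 = 21/8.
Against C this mix gives (21/40)·7 + (19/40)·6 = 261/40.
Against R this mix gives (21/40)·2 + (19/40)·5 = 137/40.
Player 2 will play L, holding Player 1 to 21/8. Shifting weight toward the row that does better against L would raise this floor (the equalizing mix achieves 25/8 against both L and R), so the proposed strategy is not optimal.

No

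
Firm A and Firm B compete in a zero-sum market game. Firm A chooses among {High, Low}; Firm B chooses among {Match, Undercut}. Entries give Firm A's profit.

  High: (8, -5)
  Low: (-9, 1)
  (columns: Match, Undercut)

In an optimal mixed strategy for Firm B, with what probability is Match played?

Row minima: High → -5, Low → -9; maximin = -5.
Column maxima: Match → 8, Undercut → 1; minimax = 1.
-5 ≠ 1, so there is no saddle point; optimal play is mixed.
Let Firm A play High with probability p. Expected payoff against Match: 8p + (-9)(1−p) = 17p − 9; against Undercut: (-5)p + 1(1−p) = −6p + 1.
Setting these equal: 17p − 9 = −6p + 1 ⇒ 23p = 10 ⇒ p = 10/23, and the value is (17)·(10/23) − 9 = -37/23.
For Firm B: with q = P(Match), equating High's and Low's payoffs gives 13q − 5 = −10q + 1 ⇒ q = 6/23.

6/23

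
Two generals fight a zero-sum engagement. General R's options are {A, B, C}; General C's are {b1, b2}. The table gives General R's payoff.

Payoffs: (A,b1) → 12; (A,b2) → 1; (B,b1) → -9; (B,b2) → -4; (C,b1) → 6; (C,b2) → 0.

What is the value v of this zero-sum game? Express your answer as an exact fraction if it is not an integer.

1

Row minima: A → 1, B → -9, C → 0; maximin = 1.
Column maxima: b1 → 12, b2 → 1; minimax = 1.
Since maximin = minimax = 1, there is a saddle point and the value is 1.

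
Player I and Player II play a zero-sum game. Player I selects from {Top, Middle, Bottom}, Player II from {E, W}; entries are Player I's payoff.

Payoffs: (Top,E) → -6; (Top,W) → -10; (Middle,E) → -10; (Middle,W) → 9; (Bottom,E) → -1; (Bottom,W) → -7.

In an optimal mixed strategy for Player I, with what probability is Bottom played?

Row minima: Top → -10, Middle → -10, Bottom → -7; maximin = -7.
Column maxima: E → -1, W → 9; minimax = -1.
-7 ≠ -1, so there is no saddle point; optimal play is mixed.
Top is strictly dominated by Bottom, so Player I never plays it.
On the remaining 2×2 (Middle, Bottom vs E, W):
Let Player I play Middle with probability p. Expected payoff against E: (-10)p + (-1)(1−p) = −9p − 1; against W: 9p + (-7)(1−p) = 16p − 7.
Setting these equal: −9p − 1 = 16p − 7 ⇒ −25p = -6 ⇒ p = 6/25, and the value is (-9)·(6/25) − 1 = -79/25.
For Player II: with q = P(E), equating Middle's and Bottom's payoffs gives −19q + 9 = 6q − 7 ⇒ q = 16/25.

19/25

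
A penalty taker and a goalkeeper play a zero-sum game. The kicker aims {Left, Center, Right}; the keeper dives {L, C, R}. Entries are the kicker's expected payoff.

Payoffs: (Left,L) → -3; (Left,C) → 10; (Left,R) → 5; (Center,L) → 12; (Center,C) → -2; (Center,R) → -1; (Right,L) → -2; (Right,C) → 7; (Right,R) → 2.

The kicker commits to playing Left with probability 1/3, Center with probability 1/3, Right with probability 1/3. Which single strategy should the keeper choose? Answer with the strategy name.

R

If the keeper plays L, the kicker's expected payoff is (1/3)·(-3) + (1/3)·12 + (1/3)·(-2) = 7/3.
If the keeper plays C, the kicker's expected payoff is (1/3)·10 + (1/3)·(-2) + (1/3)·7 = 5.
If the keeper plays R, the kicker's expected payoff is (1/3)·5 + (1/3)·(-1) + (1/3)·2 = 2.
The keeper minimizes the kicker's payoff; the smallest is 2, so the best response is R.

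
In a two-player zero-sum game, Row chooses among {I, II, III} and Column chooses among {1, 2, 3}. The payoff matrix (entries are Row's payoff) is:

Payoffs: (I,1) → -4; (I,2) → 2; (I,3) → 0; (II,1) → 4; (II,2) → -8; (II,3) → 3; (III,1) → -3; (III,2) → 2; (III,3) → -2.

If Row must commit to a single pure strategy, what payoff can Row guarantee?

Row minima: I → -4, II → -8, III → -3.
The best of these is -3.

-3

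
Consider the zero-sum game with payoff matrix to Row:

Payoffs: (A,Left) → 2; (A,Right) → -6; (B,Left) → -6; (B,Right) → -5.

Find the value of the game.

-46/9

Row minima: A → -6, B → -6; maximin = -6.
Column maxima: Left → 2, Right → -5; minimax = -5.
-6 ≠ -5, so there is no saddle point; optimal play is mixed.
Let Row play A with probability p. Expected payoff against Left: 2p + (-6)(1−p) = 8p − 6; against Right: (-6)p + (-5)(1−p) = −p − 5.
Setting these equal: 8p − 6 = −p − 5 ⇒ 9p = 1 ⇒ p = 1/9, and the value is (8)·(1/9) − 6 = -46/9.
For Column: with q = P(Left), equating A's and B's payoffs gives 8q − 6 = −q − 5 ⇒ q = 1/9.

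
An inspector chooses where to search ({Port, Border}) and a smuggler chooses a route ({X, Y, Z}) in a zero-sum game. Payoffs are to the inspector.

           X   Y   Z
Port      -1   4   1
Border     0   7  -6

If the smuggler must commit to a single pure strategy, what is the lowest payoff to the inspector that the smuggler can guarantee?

Column maxima: X → 0, Y → 7, Z → 1.
The smallest of these is 0.

0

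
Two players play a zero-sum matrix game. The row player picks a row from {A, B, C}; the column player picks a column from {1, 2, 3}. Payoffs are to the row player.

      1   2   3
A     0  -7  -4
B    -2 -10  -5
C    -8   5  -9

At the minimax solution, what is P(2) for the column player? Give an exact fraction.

Row minima: A → -7, B → -10, C → -9; maximin = -7.
Column maxima: 1 → 0, 2 → 5, 3 → -4; minimax = -4.
-7 ≠ -4, so there is no saddle point; optimal play is mixed.
B is strictly dominated by A, so the row player never plays it.
1 is strictly dominated by 3 (it gives the row player strictly more in every row), so the column player never plays it.
On the remaining 2×2 (A, C vs 2, 3):
Let the row player play A with probability p. Expected payoff against 2: (-7)p + 5(1−p) = −12p + 5; against 3: (-4)p + (-9)(1−p) = 5p − 9.
Setting these equal: −12p + 5 = 5p − 9 ⇒ −17p = -14 ⇒ p = 14/17, and the value is (-12)·(14/17) + 5 = -83/17.
For the column player: with q = P(2), equating A's and C's payoffs gives −3q − 4 = 14q − 9 ⇒ q = 5/17.

5/17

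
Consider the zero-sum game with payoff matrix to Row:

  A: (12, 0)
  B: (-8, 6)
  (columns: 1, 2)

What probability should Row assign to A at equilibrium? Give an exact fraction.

7/13

Row minima: A → 0, B → -8; maximin = 0.
Column maxima: 1 → 12, 2 → 6; minimax = 6.
0 ≠ 6, so there is no saddle point; optimal play is mixed.
Let Row play A with probability p. Expected payoff against 1: 12p + (-8)(1−p) = 20p − 8; against 2: 0p + 6(1−p) = −6p + 6.
Setting these equal: 20p − 8 = −6p + 6 ⇒ 26p = 14 ⇒ p = 7/13, and the value is (20)·(7/13) − 8 = 36/13.
For Column: with q = P(1), equating A's and B's payoffs gives 12q = −14q + 6 ⇒ q = 3/13.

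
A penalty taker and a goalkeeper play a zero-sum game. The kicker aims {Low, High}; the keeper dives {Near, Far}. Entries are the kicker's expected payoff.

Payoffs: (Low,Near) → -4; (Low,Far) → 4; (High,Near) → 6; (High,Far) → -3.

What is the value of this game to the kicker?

Row minima: Low → -4, High → -3; maximin = -3.
Column maxima: Near → 6, Far → 4; minimax = 4.
-3 ≠ 4, so there is no saddle point; optimal play is mixed.
Let the kicker play Low with probability p. Expected payoff against Near: (-4)p + 6(1−p) = −10p + 6; against Far: 4p + (-3)(1−p) = 7p − 3.
Setting these equal: −10p + 6 = 7p − 3 ⇒ −17p = -9 ⇒ p = 9/17, and the value is (-10)·(9/17) + 6 = 12/17.
For the keeper: with q = P(Near), equating Low's and High's payoffs gives −8q + 4 = 9q − 3 ⇒ q = 7/17.

12/17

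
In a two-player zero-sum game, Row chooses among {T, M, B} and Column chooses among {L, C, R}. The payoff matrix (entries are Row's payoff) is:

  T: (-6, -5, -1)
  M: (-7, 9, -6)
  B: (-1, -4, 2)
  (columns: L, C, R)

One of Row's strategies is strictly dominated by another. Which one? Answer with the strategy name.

T

B gives a strictly higher payoff than T against every column: -1 > -6, -4 > -5, 2 > -1.
So T is strictly dominated and Row never plays it.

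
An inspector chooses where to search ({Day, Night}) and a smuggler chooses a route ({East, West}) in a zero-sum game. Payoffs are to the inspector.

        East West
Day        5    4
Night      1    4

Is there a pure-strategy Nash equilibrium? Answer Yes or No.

Yes

Row minima: Day → 4, Night → 1; maximin = 4.
Column maxima: East → 5, West → 4; minimax = 4.
maximin = minimax = 4, so a saddle point exists.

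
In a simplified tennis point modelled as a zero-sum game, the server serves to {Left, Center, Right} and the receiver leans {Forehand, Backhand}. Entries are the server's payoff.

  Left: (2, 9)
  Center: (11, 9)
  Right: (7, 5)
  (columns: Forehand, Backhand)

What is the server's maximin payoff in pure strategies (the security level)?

Row minima: Left → 2, Center → 9, Right → 5.
The best of these is 9.

9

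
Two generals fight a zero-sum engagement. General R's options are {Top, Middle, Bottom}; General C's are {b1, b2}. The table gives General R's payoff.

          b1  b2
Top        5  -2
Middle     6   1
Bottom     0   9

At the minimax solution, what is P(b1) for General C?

4/7

Row minima: Top → -2, Middle → 1, Bottom → 0; maximin = 1.
Column maxima: b1 → 6, b2 → 9; minimax = 6.
1 ≠ 6, so there is no saddle point; optimal play is mixed.
Top is strictly dominated by Middle, so General R never plays it.
On the remaining 2×2 (Middle, Bottom vs b1, b2):
Let General R play Middle with probability p. Expected payoff against b1: 6p + 0(1−p) = 6p; against b2: 1p + 9(1−p) = −8p + 9.
Setting these equal: 6p = −8p + 9 ⇒ 14p = 9 ⇒ p = 9/14, and the value is (6)·(9/14) = 27/7.
For General C: with q = P(b1), equating Middle's and Bottom's payoffs gives 5q + 1 = −9q + 9 ⇒ q = 4/7.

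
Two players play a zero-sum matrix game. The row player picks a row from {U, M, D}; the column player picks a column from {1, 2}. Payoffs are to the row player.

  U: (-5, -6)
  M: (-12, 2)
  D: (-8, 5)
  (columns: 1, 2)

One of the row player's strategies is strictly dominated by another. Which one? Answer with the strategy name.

M

D gives a strictly higher payoff than M against every column: -8 > -12, 5 > 2.
So M is strictly dominated and the row player never plays it.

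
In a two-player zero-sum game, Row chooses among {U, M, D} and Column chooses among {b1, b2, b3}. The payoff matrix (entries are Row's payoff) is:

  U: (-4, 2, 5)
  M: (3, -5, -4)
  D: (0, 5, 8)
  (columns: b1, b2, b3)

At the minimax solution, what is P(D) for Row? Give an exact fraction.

8/13

Row minima: U → -4, M → -5, D → 0; maximin = 0.
Column maxima: b1 → 3, b2 → 5, b3 → 8; minimax = 3.
0 ≠ 3, so there is no saddle point; optimal play is mixed.
U is strictly dominated by D, so Row never plays it.
b3 is strictly dominated by b2 (it gives Row strictly more in every row), so Column never plays it.
On the remaining 2×2 (M, D vs b1, b2):
Let Row play M with probability p. Expected payoff against b1: 3p + 0(1−p) = 3p; against b2: (-5)p + 5(1−p) = −10p + 5.
Setting these equal: 3p = −10p + 5 ⇒ 13p = 5 ⇒ p = 5/13, and the value is (3)·(5/13) = 15/13.
For Column: with q = P(b1), equating M's and D's payoffs gives 8q − 5 = −5q + 5 ⇒ q = 10/13.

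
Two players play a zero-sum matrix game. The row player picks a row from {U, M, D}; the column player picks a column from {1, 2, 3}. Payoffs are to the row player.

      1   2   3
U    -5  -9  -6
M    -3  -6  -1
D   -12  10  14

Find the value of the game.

Row minima: U → -9, M → -6, D → -12; maximin = -6.
Column maxima: 1 → -3, 2 → 10, 3 → 14; minimax = -3.
-6 ≠ -3, so there is no saddle point; optimal play is mixed.
U is strictly dominated by M, so the row player never plays it.
With U eliminated, 3 is strictly dominated by 1 (it gives the row player strictly more in every remaining row), so the column player never plays it.
On the remaining 2×2 (M, D vs 1, 2):
Let the row player play M with probability p. Expected payoff against 1: (-3)p + (-12)(1−p) = 9p − 12; against 2: (-6)p + 10(1−p) = −16p + 10.
Setting these equal: 9p − 12 = −16p + 10 ⇒ 25p = 22 ⇒ p = 22/25, and the value is (9)·(22/25) − 12 = -102/25.
For the column player: with q = P(1), equating M's and D's payoffs gives 3q − 6 = −22q + 10 ⇒ q = 16/25.

-102/25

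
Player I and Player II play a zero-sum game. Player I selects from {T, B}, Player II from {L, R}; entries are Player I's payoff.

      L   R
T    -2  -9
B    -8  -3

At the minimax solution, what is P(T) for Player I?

5/12

Row minima: T → -9, B → -8; maximin = -8.
Column maxima: L → -2, R → -3; minimax = -3.
-8 ≠ -3, so there is no saddle point; optimal play is mixed.
Let Player I play T with probability p. Expected payoff against L: (-2)p + (-8)(1−p) = 6p − 8; against R: (-9)p + (-3)(1−p) = −6p − 3.
Setting these equal: 6p − 8 = −6p − 3 ⇒ 12p = 5 ⇒ p = 5/12, and the value is (6)·(5/12) − 8 = -11/2.
For Player II: with q = P(L), equating T's and B's payoffs gives 7q − 9 = −5q − 3 ⇒ q = 1/2.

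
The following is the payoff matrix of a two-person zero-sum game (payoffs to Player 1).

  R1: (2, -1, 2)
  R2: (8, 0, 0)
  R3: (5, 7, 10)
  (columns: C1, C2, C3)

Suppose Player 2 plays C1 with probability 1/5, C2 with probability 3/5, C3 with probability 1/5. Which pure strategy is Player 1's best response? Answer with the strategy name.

R3

Expected payoff of R1: (1/5)·2 + (3/5)·(-1) + (1/5)·2 = 1/5.
Expected payoff of R2: (1/5)·8 + (3/5)·0 + (1/5)·0 = 8/5.
Expected payoff of R3: (1/5)·5 + (3/5)·7 + (1/5)·10 = 36/5.
The largest is 36/5, so Player 1's best response is R3.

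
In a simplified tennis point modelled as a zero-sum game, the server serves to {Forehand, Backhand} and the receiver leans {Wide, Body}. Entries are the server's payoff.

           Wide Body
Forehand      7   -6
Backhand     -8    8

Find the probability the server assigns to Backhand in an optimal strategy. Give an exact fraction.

Row minima: Forehand → -6, Backhand → -8; maximin = -6.
Column maxima: Wide → 7, Body → 8; minimax = 7.
-6 ≠ 7, so there is no saddle point; optimal play is mixed.
Let the server play Forehand with probability p. Expected payoff against Wide: 7p + (-8)(1−p) = 15p − 8; against Body: (-6)p + 8(1−p) = −14p + 8.
Setting these equal: 15p − 8 = −14p + 8 ⇒ 29p = 16 ⇒ p = 16/29, and the value is (15)·(16/29) − 8 = 8/29.
For the receiver: with q = P(Wide), equating Forehand's and Backhand's payoffs gives 13q − 6 = −16q + 8 ⇒ q = 14/29.

13/29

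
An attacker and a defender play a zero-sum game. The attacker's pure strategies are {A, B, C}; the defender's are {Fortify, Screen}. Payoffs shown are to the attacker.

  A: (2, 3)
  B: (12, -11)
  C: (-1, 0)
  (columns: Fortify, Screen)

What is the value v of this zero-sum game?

Row minima: A → 2, B → -11, C → -1; maximin = 2.
Column maxima: Fortify → 12, Screen → 3; minimax = 3.
2 ≠ 3, so there is no saddle point; optimal play is mixed.
C is strictly dominated by A, so the attacker never plays it.
On the remaining 2×2 (A, B vs Fortify, Screen):
Let the attacker play A with probability p. Expected payoff against Fortify: 2p + 12(1−p) = −10p + 12; against Screen: 3p + (-11)(1−p) = 14p − 11.
Setting these equal: −10p + 12 = 14p − 11 ⇒ −24p = -23 ⇒ p = 23/24, and the value is (-10)·(23/24) + 12 = 29/12.
For the defender: with q = P(Fortify), equating A's and B's payoffs gives −q + 3 = 23q − 11 ⇒ q = 7/12.

29/12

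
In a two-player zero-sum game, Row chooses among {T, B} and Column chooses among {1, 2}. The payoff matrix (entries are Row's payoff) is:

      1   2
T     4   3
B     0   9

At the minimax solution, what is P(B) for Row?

1/10

Row minima: T → 3, B → 0; maximin = 3.
Column maxima: 1 → 4, 2 → 9; minimax = 4.
3 ≠ 4, so there is no saddle point; optimal play is mixed.
Let Row play T with probability p. Expected payoff against 1: 4p + 0(1−p) = 4p; against 2: 3p + 9(1−p) = −6p + 9.
Setting these equal: 4p = −6p + 9 ⇒ 10p = 9 ⇒ p = 9/10, and the value is (4)·(9/10) = 18/5.
For Column: with q = P(1), equating T's and B's payoffs gives q + 3 = −9q + 9 ⇒ q = 3/5.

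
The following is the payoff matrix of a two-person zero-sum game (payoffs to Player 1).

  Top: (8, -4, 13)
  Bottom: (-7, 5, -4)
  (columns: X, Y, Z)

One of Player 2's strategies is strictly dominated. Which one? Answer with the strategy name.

Z

X holds Player 1's payoff strictly below Z in every row: 8 < 13, -7 < -4.
So Z is strictly dominated for Player 2.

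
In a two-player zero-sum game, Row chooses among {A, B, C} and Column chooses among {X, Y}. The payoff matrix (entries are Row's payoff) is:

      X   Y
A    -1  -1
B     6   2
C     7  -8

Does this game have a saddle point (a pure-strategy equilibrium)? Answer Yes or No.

Yes

Row minima: A → -1, B → 2, C → -8; maximin = 2.
Column maxima: X → 7, Y → 2; minimax = 2.
maximin = minimax = 2, so a saddle point exists.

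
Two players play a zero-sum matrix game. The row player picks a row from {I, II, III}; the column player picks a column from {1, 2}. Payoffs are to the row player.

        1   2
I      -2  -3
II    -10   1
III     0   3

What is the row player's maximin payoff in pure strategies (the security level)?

Row minima: I → -3, II → -10, III → 0.
The best of these is 0.

0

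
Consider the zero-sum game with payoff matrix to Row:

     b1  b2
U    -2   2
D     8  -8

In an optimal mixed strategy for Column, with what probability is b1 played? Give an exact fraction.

1/2

Row minima: U → -2, D → -8; maximin = -2.
Column maxima: b1 → 8, b2 → 2; minimax = 2.
-2 ≠ 2, so there is no saddle point; optimal play is mixed.
Let Row play U with probability p. Expected payoff against b1: (-2)p + 8(1−p) = −10p + 8; against b2: 2p + (-8)(1−p) = 10p − 8.
Setting these equal: −10p + 8 = 10p − 8 ⇒ −20p = -16 ⇒ p = 4/5, and the value is (-10)·(4/5) + 8 = 0.
For Column: with q = P(b1), equating U's and D's payoffs gives −4q + 2 = 16q − 8 ⇒ q = 1/2.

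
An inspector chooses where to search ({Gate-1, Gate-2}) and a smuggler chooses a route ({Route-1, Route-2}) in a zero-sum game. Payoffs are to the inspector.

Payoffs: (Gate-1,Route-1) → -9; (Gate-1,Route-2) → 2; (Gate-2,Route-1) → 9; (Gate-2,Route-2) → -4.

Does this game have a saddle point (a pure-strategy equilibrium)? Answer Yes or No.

No

Row minima: Gate-1 → -9, Gate-2 → -4; maximin = -4.
Column maxima: Route-1 → 9, Route-2 → 2; minimax = 2.
-4 ≠ 2, so no pure-strategy equilibrium exists.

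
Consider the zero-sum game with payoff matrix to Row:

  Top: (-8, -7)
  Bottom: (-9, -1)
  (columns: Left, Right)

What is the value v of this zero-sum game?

-8

Row minima: Top → -8, Bottom → -9; maximin = -8.
Column maxima: Left → -8, Right → -1; minimax = -8.
Since maximin = minimax = -8, there is a saddle point and the value is -8.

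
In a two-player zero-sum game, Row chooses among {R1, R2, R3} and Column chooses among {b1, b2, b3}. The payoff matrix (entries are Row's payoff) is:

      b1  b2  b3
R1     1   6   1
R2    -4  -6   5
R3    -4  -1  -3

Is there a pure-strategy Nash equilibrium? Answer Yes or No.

Row minima: R1 → 1, R2 → -6, R3 → -4; maximin = 1.
Column maxima: b1 → 1, b2 → 6, b3 → 5; minimax = 1.
maximin = minimax = 1, so a saddle point exists.

Yes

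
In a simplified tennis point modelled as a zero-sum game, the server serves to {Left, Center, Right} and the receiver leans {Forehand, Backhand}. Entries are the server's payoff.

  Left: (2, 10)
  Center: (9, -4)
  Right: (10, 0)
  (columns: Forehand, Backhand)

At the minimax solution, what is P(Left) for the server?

5/9

Row minima: Left → 2, Center → -4, Right → 0; maximin = 2.
Column maxima: Forehand → 10, Backhand → 10; minimax = 10.
2 ≠ 10, so there is no saddle point; optimal play is mixed.
Center is strictly dominated by Right, so the server never plays it.
On the remaining 2×2 (Left, Right vs Forehand, Backhand):
Let the server play Left with probability p. Expected payoff against Forehand: 2p + 10(1−p) = −8p + 10; against Backhand: 10p + 0(1−p) = 10p.
Setting these equal: −8p + 10 = 10p ⇒ −18p = -10 ⇒ p = 5/9, and the value is (-8)·(5/9) + 10 = 50/9.
For the receiver: with q = P(Forehand), equating Left's and Right's payoffs gives −8q + 10 = 10q ⇒ q = 5/9.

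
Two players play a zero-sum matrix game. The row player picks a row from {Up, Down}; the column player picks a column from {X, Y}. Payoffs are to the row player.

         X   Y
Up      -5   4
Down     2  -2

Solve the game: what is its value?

-2/13

Row minima: Up → -5, Down → -2; maximin = -2.
Column maxima: X → 2, Y → 4; minimax = 2.
-2 ≠ 2, so there is no saddle point; optimal play is mixed.
Let the row player play Up with probability p. Expected payoff against X: (-5)p + 2(1−p) = −7p + 2; against Y: 4p + (-2)(1−p) = 6p − 2.
Setting these equal: −7p + 2 = 6p − 2 ⇒ −13p = -4 ⇒ p = 4/13, and the value is (-7)·(4/13) + 2 = -2/13.
For the column player: with q = P(X), equating Up's and Down's payoffs gives −9q + 4 = 4q − 2 ⇒ q = 6/13.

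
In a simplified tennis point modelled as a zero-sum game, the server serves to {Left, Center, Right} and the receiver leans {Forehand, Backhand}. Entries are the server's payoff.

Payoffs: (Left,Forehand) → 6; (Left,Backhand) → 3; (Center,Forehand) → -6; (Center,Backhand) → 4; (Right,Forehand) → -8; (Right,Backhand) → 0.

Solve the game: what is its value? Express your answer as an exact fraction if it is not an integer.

42/13

Row minima: Left → 3, Center → -6, Right → -8; maximin = 3.
Column maxima: Forehand → 6, Backhand → 4; minimax = 4.
3 ≠ 4, so there is no saddle point; optimal play is mixed.
Right is strictly dominated by Left, so the server never plays it.
On the remaining 2×2 (Left, Center vs Forehand, Backhand):
Let the server play Left with probability p. Expected payoff against Forehand: 6p + (-6)(1−p) = 12p − 6; against Backhand: 3p + 4(1−p) = −p + 4.
Setting these equal: 12p − 6 = −p + 4 ⇒ 13p = 10 ⇒ p = 10/13, and the value is (12)·(10/13) − 6 = 42/13.
For the receiver: with q = P(Forehand), equating Left's and Center's payoffs gives 3q + 3 = −10q + 4 ⇒ q = 1/13.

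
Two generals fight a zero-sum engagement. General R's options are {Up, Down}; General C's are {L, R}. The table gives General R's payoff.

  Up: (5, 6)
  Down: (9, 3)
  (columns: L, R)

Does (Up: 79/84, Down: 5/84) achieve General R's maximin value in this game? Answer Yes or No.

No

Against L this mix gives (79/84)·5 + (5/84)·9 = 110/21.
Against R this mix gives (79/84)·6 + (5/84)·3 = 163/28.
General C will play L, holding General R to 110/21. Shifting weight toward the row that does better against L would raise this floor (the equalizing mix achieves 39/7 against both L and R), so the proposed strategy is not optimal.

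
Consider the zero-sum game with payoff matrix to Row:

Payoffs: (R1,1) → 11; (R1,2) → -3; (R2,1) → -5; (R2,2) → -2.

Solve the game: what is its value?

Row minima: R1 → -3, R2 → -5; maximin = -3.
Column maxima: 1 → 11, 2 → -2; minimax = -2.
-3 ≠ -2, so there is no saddle point; optimal play is mixed.
Let Row play R1 with probability p. Expected payoff against 1: 11p + (-5)(1−p) = 16p − 5; against 2: (-3)p + (-2)(1−p) = −p − 2.
Setting these equal: 16p − 5 = −p − 2 ⇒ 17p = 3 ⇒ p = 3/17, and the value is (16)·(3/17) − 5 = -37/17.
For Column: with q = P(1), equating R1's and R2's payoffs gives 14q − 3 = −3q − 2 ⇒ q = 1/17.

-37/17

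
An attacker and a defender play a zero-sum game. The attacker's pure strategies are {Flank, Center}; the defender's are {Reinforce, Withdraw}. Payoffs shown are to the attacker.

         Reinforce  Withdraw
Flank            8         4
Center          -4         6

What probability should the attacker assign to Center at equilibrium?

Row minima: Flank → 4, Center → -4; maximin = 4.
Column maxima: Reinforce → 8, Withdraw → 6; minimax = 6.
4 ≠ 6, so there is no saddle point; optimal play is mixed.
Let the attacker play Flank with probability p. Expected payoff against Reinforce: 8p + (-4)(1−p) = 12p − 4; against Withdraw: 4p + 6(1−p) = −2p + 6.
Setting these equal: 12p − 4 = −2p + 6 ⇒ 14p = 10 ⇒ p = 5/7, and the value is (12)·(5/7) − 4 = 32/7.
For the defender: with q = P(Reinforce), equating Flank's and Center's payoffs gives 4q + 4 = −10q + 6 ⇒ q = 1/7.

2/7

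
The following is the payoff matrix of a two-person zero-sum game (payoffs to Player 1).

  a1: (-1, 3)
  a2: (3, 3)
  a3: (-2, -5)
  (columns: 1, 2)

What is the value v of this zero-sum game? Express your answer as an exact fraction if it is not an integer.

Row minima: a1 → -1, a2 → 3, a3 → -5; maximin = 3.
Column maxima: 1 → 3, 2 → 3; minimax = 3.
Since maximin = minimax = 3, there is a saddle point and the value is 3.

3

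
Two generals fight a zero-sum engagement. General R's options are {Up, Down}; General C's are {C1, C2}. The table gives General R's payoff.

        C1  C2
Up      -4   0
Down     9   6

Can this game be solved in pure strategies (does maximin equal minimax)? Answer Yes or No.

Yes

Row minima: Up → -4, Down → 6; maximin = 6.
Column maxima: C1 → 9, C2 → 6; minimax = 6.
maximin = minimax = 6, so a saddle point exists.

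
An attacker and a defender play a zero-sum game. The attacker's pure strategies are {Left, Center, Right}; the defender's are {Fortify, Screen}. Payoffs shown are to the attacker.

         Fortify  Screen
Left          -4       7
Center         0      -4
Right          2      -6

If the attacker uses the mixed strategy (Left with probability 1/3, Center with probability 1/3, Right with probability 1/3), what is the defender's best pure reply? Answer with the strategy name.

If the defender plays Fortify, the attacker's expected payoff is (1/3)·(-4) + (1/3)·0 + (1/3)·2 = -2/3.
If the defender plays Screen, the attacker's expected payoff is (1/3)·7 + (1/3)·(-4) + (1/3)·(-6) = -1.
The defender minimizes the attacker's payoff; the smallest is -1, so the best response is Screen.

Screen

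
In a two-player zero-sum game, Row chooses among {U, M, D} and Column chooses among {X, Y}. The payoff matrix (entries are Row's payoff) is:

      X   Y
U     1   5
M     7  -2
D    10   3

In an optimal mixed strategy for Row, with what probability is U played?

Row minima: U → 1, M → -2, D → 3; maximin = 3.
Column maxima: X → 10, Y → 5; minimax = 5.
3 ≠ 5, so there is no saddle point; optimal play is mixed.
M is strictly dominated by D, so Row never plays it.
On the remaining 2×2 (U, D vs X, Y):
Let Row play U with probability p. Expected payoff against X: 1p + 10(1−p) = −9p + 10; against Y: 5p + 3(1−p) = 2p + 3.
Setting these equal: −9p + 10 = 2p + 3 ⇒ −11p = -7 ⇒ p = 7/11, and the value is (-9)·(7/11) + 10 = 47/11.
For Column: with q = P(X), equating U's and D's payoffs gives −4q + 5 = 7q + 3 ⇒ q = 2/11.

7/11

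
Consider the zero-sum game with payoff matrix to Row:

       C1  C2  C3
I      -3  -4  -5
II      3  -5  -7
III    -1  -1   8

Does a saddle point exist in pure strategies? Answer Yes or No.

Row minima: I → -5, II → -7, III → -1; maximin = -1.
Column maxima: C1 → 3, C2 → -1, C3 → 8; minimax = -1.
maximin = minimax = -1, so a saddle point exists.

Yes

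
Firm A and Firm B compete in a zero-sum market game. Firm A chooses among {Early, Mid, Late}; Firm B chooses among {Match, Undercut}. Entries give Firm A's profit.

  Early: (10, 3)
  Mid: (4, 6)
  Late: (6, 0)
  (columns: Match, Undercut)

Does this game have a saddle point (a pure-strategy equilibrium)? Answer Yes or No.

No

Row minima: Early → 3, Mid → 4, Late → 0; maximin = 4.
Column maxima: Match → 10, Undercut → 6; minimax = 6.
4 ≠ 6, so no pure-strategy equilibrium exists.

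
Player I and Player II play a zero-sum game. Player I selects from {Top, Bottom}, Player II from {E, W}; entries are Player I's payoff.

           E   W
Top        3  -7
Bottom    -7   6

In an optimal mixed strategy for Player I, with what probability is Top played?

Row minima: Top → -7, Bottom → -7; maximin = -7.
Column maxima: E → 3, W → 6; minimax = 3.
-7 ≠ 3, so there is no saddle point; optimal play is mixed.
Let Player I play Top with probability p. Expected payoff against E: 3p + (-7)(1−p) = 10p − 7; against W: (-7)p + 6(1−p) = −13p + 6.
Setting these equal: 10p − 7 = −13p + 6 ⇒ 23p = 13 ⇒ p = 13/23, and the value is (10)·(13/23) − 7 = -31/23.
For Player II: with q = P(E), equating Top's and Bottom's payoffs gives 10q − 7 = −13q + 6 ⇒ q = 13/23.

13/23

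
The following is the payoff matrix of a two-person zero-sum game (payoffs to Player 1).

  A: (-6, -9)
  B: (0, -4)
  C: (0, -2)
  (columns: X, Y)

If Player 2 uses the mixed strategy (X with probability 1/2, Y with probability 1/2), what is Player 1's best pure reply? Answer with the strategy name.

C

Expected payoff of A: (1/2)·(-6) + (1/2)·(-9) = -15/2.
Expected payoff of B: (1/2)·0 + (1/2)·(-4) = -2.
Expected payoff of C: (1/2)·0 + (1/2)·(-2) = -1.
The largest is -1, so Player 1's best response is C.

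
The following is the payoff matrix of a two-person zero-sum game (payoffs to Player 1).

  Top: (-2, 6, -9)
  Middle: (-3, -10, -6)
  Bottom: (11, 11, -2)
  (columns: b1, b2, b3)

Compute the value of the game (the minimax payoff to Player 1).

Row minima: Top → -9, Middle → -10, Bottom → -2; maximin = -2.
Column maxima: b1 → 11, b2 → 11, b3 → -2; minimax = -2.
Since maximin = minimax = -2, there is a saddle point and the value is -2.

-2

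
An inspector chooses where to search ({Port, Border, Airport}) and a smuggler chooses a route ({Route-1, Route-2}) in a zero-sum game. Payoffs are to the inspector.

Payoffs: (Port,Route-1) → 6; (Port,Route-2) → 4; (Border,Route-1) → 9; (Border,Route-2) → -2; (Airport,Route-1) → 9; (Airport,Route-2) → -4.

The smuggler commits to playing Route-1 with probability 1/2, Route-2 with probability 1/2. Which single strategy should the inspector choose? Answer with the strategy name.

Port

Expected payoff of Port: (1/2)·6 + (1/2)·4 = 5.
Expected payoff of Border: (1/2)·9 + (1/2)·(-2) = 7/2.
Expected payoff of Airport: (1/2)·9 + (1/2)·(-4) = 5/2.
The largest is 5, so the inspector's best response is Port.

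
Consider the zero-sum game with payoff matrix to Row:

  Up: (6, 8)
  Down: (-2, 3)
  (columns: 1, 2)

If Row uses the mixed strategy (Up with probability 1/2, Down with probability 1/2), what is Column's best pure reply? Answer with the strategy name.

If Column plays 1, Row's expected payoff is (1/2)·6 + (1/2)·(-2) = 2.
If Column plays 2, Row's expected payoff is (1/2)·8 + (1/2)·3 = 11/2.
Column minimizes Row's payoff; the smallest is 2, so the best response is 1.

1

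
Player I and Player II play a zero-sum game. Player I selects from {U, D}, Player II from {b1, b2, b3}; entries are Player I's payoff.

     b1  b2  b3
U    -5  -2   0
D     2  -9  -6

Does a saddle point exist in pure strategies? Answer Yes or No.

Row minima: U → -5, D → -9; maximin = -5.
Column maxima: b1 → 2, b2 → -2, b3 → 0; minimax = -2.
-5 ≠ -2, so no pure-strategy equilibrium exists.

No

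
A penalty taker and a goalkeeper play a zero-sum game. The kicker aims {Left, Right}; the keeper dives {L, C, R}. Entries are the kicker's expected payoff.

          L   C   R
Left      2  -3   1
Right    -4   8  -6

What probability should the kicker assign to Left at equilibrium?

7/9

Row minima: Left → -3, Right → -6; maximin = -3.
Column maxima: L → 2, C → 8, R → 1; minimax = 1.
-3 ≠ 1, so there is no saddle point; optimal play is mixed.
L is strictly dominated by R (it gives the kicker strictly more in every row), so the keeper never plays it.
On the remaining 2×2 (Left, Right vs C, R):
Let the kicker play Left with probability p. Expected payoff against C: (-3)p + 8(1−p) = −11p + 8; against R: 1p + (-6)(1−p) = 7p − 6.
Setting these equal: −11p + 8 = 7p − 6 ⇒ −18p = -14 ⇒ p = 7/9, and the value is (-11)·(7/9) + 8 = -5/9.
For the keeper: with q = P(C), equating Left's and Right's payoffs gives −4q + 1 = 14q − 6 ⇒ q = 7/18.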